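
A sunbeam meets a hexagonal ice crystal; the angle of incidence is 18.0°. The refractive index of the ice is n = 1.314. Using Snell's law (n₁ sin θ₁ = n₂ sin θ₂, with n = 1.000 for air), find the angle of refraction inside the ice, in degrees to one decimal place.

Snell: sin θ_r = sin θ_i / n = sin 18.0° / 1.314 = 0.3090 / 1.314 = 0.2352.
θ_r = arcsin(0.2352) = 13.60°.

13.6°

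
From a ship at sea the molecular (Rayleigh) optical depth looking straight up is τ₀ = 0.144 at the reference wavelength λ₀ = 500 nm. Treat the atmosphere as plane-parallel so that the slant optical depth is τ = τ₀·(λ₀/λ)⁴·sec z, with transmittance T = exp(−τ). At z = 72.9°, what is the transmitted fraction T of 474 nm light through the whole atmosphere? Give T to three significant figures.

0.545

sec 72.9° = 3.4009.
τ = 0.144 × (500/474)⁴ × 3.4009 = 0.144 × 1.2381 × 3.4009 = 0.6063.
T = exp(−0.6063) = 0.5453.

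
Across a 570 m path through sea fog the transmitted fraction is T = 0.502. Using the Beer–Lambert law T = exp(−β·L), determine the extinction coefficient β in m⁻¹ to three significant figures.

Beer–Lambert: T = exp(−βL) ⇒ β = −ln(T)/L = −ln(0.502)/570 = 0.6892/570 = 0.001209 m⁻¹.

0.00121 m⁻¹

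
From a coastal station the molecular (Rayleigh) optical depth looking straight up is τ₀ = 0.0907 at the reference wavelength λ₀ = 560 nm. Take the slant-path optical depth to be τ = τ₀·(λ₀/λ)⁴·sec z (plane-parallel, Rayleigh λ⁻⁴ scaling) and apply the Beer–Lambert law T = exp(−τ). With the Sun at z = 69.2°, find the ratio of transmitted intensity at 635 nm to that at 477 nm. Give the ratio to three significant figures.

1.39

Airmass: sec 69.2° = 2.8161.
τ(635 nm) = 0.0907 × (560/635)⁴ × 2.8161 = 0.0907 × 0.6049 × 2.8161 = 0.1545.
τ(477 nm) = 0.0907 × (560/477)⁴ × 2.8161 = 0.0907 × 1.8997 × 2.8161 = 0.4852.
T(635)/T(477) = exp(τ_B − τ_A) = exp(0.3307) = 1.3920.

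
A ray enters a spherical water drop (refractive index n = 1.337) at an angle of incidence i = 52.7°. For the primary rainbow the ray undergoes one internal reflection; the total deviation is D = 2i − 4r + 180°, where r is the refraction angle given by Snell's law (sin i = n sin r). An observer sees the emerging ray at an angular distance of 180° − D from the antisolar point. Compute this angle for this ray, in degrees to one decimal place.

sin r = sin 52.7° / 1.337 = 0.7955/1.337 = 0.5950; r = 36.51°.
D = 2·52.7° − 4·36.51° + 180° = 105.40° − 146.04° + 180° = 139.36°.
Angle from antisolar point = 180° − D = 40.64°.

40.6°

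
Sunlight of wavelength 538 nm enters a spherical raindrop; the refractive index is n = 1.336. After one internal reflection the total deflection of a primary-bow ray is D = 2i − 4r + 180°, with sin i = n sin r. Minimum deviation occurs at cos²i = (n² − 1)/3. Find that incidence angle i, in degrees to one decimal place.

59.2°

cos²i = (1.336² − 1)/3 = (1.78490 − 1)/3 = 0.26163.
cos i = 0.51150, so i = 59.236°.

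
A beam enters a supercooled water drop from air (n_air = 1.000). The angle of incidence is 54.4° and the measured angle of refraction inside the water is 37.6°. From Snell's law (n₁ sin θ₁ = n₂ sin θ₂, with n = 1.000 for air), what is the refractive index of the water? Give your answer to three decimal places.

1.333

n = sin θ_i / sin θ_r = sin 54.4° / sin 37.6° = 0.8131 / 0.6101 = 1.3326.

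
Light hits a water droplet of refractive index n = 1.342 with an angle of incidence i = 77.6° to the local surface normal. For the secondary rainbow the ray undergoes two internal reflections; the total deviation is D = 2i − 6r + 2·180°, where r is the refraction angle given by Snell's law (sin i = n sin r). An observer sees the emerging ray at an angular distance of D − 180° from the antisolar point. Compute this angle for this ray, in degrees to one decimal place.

sin r = sin 77.6° / 1.342 = 0.9767/1.342 = 0.7278; r = 46.70°.
D = 2·77.6° − 6·46.70° + 2·180° = 155.20° − 280.20° + 360° = 235.00°.
Angle from antisolar point = D − 180° = 55.00°.

55.0°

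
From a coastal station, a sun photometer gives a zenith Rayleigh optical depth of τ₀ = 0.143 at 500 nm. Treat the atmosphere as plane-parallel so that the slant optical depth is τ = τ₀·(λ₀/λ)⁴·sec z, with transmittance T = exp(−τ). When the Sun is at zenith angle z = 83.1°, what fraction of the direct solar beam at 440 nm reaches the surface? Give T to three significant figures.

sec 83.1° = 8.3238.
τ = 0.143 × (500/440)⁴ × 8.3238 = 0.143 × 1.6675 × 8.3238 = 1.9849.
T = exp(−1.9849) = 0.1374.

0.137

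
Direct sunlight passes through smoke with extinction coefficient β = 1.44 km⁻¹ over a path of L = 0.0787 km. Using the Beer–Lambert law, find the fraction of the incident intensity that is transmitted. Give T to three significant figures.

0.893

τ = β·L = 1.44 × 0.0787 = 0.1133.
T = exp(−0.1133) = 0.8929.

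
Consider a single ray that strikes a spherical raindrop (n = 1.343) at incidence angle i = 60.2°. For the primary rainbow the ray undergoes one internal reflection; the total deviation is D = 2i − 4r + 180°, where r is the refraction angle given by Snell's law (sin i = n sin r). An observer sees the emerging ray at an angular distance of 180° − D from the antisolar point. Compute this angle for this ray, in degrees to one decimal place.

40.6°

sin r = sin 60.2° / 1.343 = 0.8678/1.343 = 0.6461; r = 40.25°.
D = 2·60.2° − 4·40.25° + 180° = 120.40° − 161.00° + 180° = 139.40°.
Angle from antisolar point = 180° − D = 40.60°.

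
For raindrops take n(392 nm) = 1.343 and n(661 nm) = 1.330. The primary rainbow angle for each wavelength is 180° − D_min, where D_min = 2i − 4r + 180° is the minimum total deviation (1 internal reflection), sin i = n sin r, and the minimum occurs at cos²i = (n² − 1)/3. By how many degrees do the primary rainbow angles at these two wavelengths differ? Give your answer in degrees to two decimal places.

At 392 nm (n = 1.343): cos²i = 0.26788 → i = 58.830°, r = 39.577°, D_min = 139.354°, rainbow angle = 40.646°.
At 661 nm (n = 1.330): cos²i = 0.25630 → i = 59.585°, r = 40.422°, D_min = 137.484°, rainbow angle = 42.516°.
Angular width = |40.646° − 42.516°| = 1.871°.

1.87°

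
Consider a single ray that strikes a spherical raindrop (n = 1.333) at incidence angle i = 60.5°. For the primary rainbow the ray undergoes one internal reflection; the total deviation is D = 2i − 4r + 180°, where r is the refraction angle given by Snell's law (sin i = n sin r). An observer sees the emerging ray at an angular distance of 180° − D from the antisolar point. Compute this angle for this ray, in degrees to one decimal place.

sin r = sin 60.5° / 1.333 = 0.8704/1.333 = 0.6529; r = 40.76°.
D = 2·60.5° − 4·40.76° + 180° = 121.00° − 163.05° + 180° = 137.95°.
Angle from antisolar point = 180° − D = 42.05°.

42.1°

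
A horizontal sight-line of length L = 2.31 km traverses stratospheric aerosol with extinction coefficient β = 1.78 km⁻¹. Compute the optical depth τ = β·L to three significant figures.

4.11

τ = β·L = 1.78 × 2.31 = 4.1118.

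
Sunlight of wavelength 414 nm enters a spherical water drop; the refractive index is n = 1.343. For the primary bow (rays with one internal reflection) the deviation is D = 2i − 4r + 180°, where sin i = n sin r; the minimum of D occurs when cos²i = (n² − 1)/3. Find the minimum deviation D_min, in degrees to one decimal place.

139.4°

cos²i = (1.80365 − 1)/3 = 0.26788; i = arccos(0.51757) = 58.830°.
sin r = sin 58.830°/1.343 = 0.63711; r = 39.577°.
D_min = 2·58.830° − 4·39.577° + 180° = 139.354°.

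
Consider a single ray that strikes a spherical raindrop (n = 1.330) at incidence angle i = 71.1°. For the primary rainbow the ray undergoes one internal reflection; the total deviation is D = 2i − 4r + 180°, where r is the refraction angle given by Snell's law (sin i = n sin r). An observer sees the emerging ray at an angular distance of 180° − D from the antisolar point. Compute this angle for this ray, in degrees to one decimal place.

39.2°

sin r = sin 71.1° / 1.330 = 0.9461/1.330 = 0.7113; r = 45.34°.
D = 2·71.1° − 4·45.34° + 180° = 142.20° − 181.38° + 180° = 140.82°.
Angle from antisolar point = 180° − D = 39.18°.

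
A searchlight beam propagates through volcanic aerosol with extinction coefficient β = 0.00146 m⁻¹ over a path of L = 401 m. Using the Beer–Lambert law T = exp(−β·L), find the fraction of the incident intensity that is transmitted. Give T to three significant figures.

τ = β·L = 0.00146 × 401 = 0.5855.
T = exp(−0.5855) = 0.5568.

0.557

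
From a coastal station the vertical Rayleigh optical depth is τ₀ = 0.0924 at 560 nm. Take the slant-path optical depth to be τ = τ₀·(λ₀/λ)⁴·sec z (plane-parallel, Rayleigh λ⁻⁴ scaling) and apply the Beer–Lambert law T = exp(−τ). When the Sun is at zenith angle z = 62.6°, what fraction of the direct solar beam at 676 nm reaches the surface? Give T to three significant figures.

sec 62.6° = 2.1730.
τ = 0.0924 × (560/676)⁴ × 2.1730 = 0.0924 × 0.4709 × 2.1730 = 0.0946.
T = exp(−0.0946) = 0.9098.

0.910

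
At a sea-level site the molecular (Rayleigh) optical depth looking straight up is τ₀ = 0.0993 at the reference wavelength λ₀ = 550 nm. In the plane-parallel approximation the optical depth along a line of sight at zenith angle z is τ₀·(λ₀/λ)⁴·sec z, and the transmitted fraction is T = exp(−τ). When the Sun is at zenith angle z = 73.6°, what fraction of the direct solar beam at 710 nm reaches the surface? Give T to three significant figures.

sec 73.6° = 3.5418.
τ = 0.0993 × (550/710)⁴ × 3.5418 = 0.0993 × 0.3601 × 3.5418 = 0.1266.
T = exp(−0.1266) = 0.8810.

0.881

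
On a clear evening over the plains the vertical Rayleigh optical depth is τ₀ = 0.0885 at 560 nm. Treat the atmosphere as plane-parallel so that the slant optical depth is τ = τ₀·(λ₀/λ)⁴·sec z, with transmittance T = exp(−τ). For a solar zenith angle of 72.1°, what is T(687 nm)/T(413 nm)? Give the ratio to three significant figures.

Airmass: sec 72.1° = 3.2535.
τ(687 nm) = 0.0885 × (560/687)⁴ × 3.2535 = 0.0885 × 0.4415 × 3.2535 = 0.1271.
τ(413 nm) = 0.0885 × (560/413)⁴ × 3.2535 = 0.0885 × 3.3803 × 3.2535 = 0.9733.
T(687)/T(413) = exp(τ_B − τ_A) = exp(0.8462) = 2.3307.

2.33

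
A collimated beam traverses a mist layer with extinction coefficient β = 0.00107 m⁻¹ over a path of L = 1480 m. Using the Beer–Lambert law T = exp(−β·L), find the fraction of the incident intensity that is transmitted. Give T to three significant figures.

0.205

τ = β·L = 0.00107 × 1480 = 1.5836.
T = exp(−1.5836) = 0.2052.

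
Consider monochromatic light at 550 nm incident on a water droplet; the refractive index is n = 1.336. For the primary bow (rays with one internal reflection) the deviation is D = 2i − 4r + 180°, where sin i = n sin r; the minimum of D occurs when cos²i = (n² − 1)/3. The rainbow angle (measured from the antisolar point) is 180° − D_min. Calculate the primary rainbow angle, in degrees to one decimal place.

cos²i = (1.78490 − 1)/3 = 0.26163; i = arccos(0.51150) = 59.236°.
sin r = sin 59.236°/1.336 = 0.64318; r = 40.029°.
D_min = 2·59.236° − 4·40.029° + 180° = 138.356°.
Rainbow angle = 180° − D_min = 41.644°.

41.6°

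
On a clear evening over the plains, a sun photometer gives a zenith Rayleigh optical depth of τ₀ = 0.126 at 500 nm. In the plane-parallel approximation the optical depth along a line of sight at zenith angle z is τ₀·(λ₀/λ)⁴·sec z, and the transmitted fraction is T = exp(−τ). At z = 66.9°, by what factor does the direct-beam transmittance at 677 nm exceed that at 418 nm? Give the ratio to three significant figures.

Airmass: sec 66.9° = 2.5488.
τ(677 nm) = 0.126 × (500/677)⁴ × 2.5488 = 0.126 × 0.2975 × 2.5488 = 0.0956.
τ(418 nm) = 0.126 × (500/418)⁴ × 2.5488 = 0.126 × 2.0473 × 2.5488 = 0.6575.
T(677)/T(418) = exp(τ_B − τ_A) = exp(0.5619) = 1.7541.

1.75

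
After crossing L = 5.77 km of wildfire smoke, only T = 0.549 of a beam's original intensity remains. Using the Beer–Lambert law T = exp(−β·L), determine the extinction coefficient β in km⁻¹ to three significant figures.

0.104 km⁻¹

Beer–Lambert: T = exp(−βL) ⇒ β = −ln(T)/L = −ln(0.549)/5.77 = 0.5997/5.77 = 0.1039 km⁻¹.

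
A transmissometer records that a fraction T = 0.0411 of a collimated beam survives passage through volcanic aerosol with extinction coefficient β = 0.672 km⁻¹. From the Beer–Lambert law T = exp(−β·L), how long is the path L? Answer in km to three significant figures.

4.75 km

Beer–Lambert: T = exp(−βL) ⇒ L = −ln(T)/β = −ln(0.0411)/0.672 = 3.1917/0.672 = 4.75 km.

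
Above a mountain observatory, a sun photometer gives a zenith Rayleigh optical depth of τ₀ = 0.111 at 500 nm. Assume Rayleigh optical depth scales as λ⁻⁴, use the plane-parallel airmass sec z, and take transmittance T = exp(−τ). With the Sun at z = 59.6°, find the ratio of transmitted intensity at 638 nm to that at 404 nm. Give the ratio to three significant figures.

1.54

Airmass: sec 59.6° = 1.9762.
τ(638 nm) = 0.111 × (500/638)⁴ × 1.9762 = 0.111 × 0.3772 × 1.9762 = 0.0827.
τ(404 nm) = 0.111 × (500/404)⁴ × 1.9762 = 0.111 × 2.3461 × 1.9762 = 0.5146.
T(638)/T(404) = exp(τ_B − τ_A) = exp(0.4319) = 1.5402.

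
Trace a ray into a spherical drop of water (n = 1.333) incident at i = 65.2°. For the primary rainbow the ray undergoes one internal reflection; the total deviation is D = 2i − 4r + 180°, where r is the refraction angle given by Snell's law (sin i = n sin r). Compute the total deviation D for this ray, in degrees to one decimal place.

sin r = sin 65.2° / 1.333 = 0.9078/1.333 = 0.6810; r = 42.92°.
D = 2·65.2° − 4·42.92° + 180° = 130.40° − 171.69° + 180° = 138.71°.

138.7°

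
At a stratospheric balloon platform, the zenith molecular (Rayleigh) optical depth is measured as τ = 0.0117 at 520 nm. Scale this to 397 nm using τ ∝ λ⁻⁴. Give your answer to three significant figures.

τ(397 nm) = τ(520 nm) × (520/397)⁴ = 0.0117 × (1.3098)⁴ = 0.0117 × 2.9434 = 0.0344.

0.0344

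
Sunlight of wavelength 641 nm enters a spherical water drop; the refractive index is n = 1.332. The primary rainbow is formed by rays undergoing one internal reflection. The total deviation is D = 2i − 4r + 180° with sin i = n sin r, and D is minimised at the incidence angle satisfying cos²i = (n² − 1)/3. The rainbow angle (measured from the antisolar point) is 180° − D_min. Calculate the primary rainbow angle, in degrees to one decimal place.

42.2°

cos²i = (1.77422 − 1)/3 = 0.25807; i = arccos(0.50801) = 59.469°.
sin r = sin 59.469°/1.332 = 0.64666; r = 40.290°.
D_min = 2·59.469° − 4·40.290° + 180° = 137.776°.
Rainbow angle = 180° − D_min = 42.224°.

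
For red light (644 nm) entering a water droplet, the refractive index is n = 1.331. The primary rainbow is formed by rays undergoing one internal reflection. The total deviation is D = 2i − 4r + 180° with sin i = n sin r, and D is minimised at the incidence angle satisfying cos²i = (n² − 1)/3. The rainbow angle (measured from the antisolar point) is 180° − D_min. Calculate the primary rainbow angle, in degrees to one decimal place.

cos²i = (1.77156 − 1)/3 = 0.25719; i = arccos(0.50714) = 59.527°.
sin r = sin 59.527°/1.331 = 0.64753; r = 40.356°.
D_min = 2·59.527° − 4·40.356° + 180° = 137.630°.
Rainbow angle = 180° − D_min = 42.370°.

42.4°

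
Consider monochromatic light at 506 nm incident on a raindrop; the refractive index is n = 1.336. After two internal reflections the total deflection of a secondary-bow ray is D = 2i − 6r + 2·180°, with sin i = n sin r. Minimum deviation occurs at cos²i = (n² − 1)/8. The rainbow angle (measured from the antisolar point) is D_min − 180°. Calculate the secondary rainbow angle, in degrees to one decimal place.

cos²i = (1.78490 − 1)/8 = 0.09811; i = arccos(0.31323) = 71.746°.
sin r = sin 71.746°/1.336 = 0.71084; r = 45.303°.
D_min = 2·71.746° − 6·45.303° + 360° = 231.674°.
Rainbow angle = D_min − 180° = 51.674°.

51.7°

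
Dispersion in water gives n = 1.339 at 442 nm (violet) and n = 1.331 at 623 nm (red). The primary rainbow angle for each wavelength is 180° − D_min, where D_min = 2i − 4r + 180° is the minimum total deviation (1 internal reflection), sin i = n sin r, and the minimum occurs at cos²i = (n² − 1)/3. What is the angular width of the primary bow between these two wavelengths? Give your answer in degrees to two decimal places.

At 442 nm (n = 1.339): cos²i = 0.26431 → i = 59.062°, r = 39.834°, D_min = 138.786°, rainbow angle = 41.214°.
At 623 nm (n = 1.331): cos²i = 0.25719 → i = 59.527°, r = 40.356°, D_min = 137.630°, rainbow angle = 42.370°.
Angular width = |41.214° − 42.370°| = 1.156°.

1.16°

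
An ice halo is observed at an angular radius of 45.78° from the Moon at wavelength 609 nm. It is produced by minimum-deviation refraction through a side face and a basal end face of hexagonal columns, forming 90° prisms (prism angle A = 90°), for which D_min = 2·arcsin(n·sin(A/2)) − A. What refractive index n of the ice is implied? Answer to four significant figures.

1.310

Rearranging: n = sin((D_min + A)/2) / sin(A/2).
(D_min + A)/2 = (45.78° + 90°)/2 = 67.890°.
n = sin 67.890° / sin 45° = 0.9265 / 0.7071 = 1.3102.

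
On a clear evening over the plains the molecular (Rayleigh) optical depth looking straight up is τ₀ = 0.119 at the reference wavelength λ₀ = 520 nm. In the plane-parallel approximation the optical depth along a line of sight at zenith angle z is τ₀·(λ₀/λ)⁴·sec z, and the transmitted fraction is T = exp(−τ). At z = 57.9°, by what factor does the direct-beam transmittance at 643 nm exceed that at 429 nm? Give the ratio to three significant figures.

1.47

Airmass: sec 57.9° = 1.8818.
τ(643 nm) = 0.119 × (520/643)⁴ × 1.8818 = 0.119 × 0.4277 × 1.8818 = 0.0958.
τ(429 nm) = 0.119 × (520/429)⁴ × 1.8818 = 0.119 × 2.1587 × 1.8818 = 0.4834.
T(643)/T(429) = exp(τ_B − τ_A) = exp(0.3876) = 1.4735.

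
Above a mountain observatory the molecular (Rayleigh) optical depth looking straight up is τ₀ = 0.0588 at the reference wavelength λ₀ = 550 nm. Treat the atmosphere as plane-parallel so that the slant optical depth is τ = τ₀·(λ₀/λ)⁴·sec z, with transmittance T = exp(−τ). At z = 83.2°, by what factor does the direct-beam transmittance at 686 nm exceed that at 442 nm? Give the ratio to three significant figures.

2.68

Airmass: sec 83.2° = 8.4457.
τ(686 nm) = 0.0588 × (550/686)⁴ × 8.4457 = 0.0588 × 0.4132 × 8.4457 = 0.2052.
τ(442 nm) = 0.0588 × (550/442)⁴ × 8.4457 = 0.0588 × 2.3975 × 8.4457 = 1.1906.
T(686)/T(442) = exp(τ_B − τ_A) = exp(0.9854) = 2.6789.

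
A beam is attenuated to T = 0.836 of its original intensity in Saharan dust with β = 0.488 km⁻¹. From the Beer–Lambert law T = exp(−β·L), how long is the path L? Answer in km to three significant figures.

0.367 km

Beer–Lambert: T = exp(−βL) ⇒ L = −ln(T)/β = −ln(0.836)/0.488 = 0.1791/0.488 = 0.3671 km.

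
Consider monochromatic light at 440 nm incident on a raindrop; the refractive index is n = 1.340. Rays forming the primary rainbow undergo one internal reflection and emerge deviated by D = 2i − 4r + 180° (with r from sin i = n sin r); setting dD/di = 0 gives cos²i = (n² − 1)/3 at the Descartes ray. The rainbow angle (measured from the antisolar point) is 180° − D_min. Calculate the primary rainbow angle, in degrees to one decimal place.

41.1°

cos²i = (1.79560 − 1)/3 = 0.26520; i = arccos(0.51498) = 59.004°.
sin r = sin 59.004°/1.340 = 0.63971; r = 39.770°.
D_min = 2·59.004° − 4·39.770° + 180° = 138.929°.
Rainbow angle = 180° − D_min = 41.071°.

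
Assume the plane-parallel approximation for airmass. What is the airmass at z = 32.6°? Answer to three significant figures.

X = sec z = 1/cos 32.6° = 1/0.8425 = 1.1870.

1.19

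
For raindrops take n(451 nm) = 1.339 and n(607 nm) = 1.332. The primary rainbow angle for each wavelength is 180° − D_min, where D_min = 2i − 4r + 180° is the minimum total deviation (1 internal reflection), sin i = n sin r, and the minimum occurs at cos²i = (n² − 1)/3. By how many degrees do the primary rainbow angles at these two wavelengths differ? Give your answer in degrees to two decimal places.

1.01°

At 451 nm (n = 1.339): cos²i = 0.26431 → i = 59.062°, r = 39.834°, D_min = 138.786°, rainbow angle = 41.214°.
At 607 nm (n = 1.332): cos²i = 0.25807 → i = 59.469°, r = 40.290°, D_min = 137.776°, rainbow angle = 42.224°.
Angular width = |41.214° − 42.224°| = 1.010°.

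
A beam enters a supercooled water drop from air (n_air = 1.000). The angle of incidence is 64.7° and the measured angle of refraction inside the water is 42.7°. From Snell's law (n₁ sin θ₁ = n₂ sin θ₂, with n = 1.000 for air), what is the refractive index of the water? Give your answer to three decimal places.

1.333

n = sin θ_i / sin θ_r = sin 64.7° / sin 42.7° = 0.9041 / 0.6782 = 1.3331.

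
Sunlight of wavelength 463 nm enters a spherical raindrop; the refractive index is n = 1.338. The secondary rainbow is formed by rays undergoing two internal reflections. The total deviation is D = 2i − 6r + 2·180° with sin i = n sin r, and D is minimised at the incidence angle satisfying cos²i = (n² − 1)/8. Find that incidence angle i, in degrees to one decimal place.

71.7°

cos²i = (1.338² − 1)/8 = (1.79024 − 1)/8 = 0.09878.
cos i = 0.31429, so i = 71.682°.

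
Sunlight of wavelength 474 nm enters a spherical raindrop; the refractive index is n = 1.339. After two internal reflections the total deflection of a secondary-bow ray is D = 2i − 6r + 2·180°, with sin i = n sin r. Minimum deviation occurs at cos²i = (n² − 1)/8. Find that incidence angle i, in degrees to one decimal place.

71.6°

cos²i = (1.339² − 1)/8 = (1.79292 − 1)/8 = 0.09912.
cos i = 0.31483, so i = 71.650°.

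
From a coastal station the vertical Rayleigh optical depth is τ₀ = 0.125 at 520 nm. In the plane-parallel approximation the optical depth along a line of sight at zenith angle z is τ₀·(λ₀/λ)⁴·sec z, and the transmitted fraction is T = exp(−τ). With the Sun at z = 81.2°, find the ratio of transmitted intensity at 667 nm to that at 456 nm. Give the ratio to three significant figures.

2.94

Airmass: sec 81.2° = 6.5366.
τ(667 nm) = 0.125 × (520/667)⁴ × 6.5366 = 0.125 × 0.3694 × 6.5366 = 0.3018.
τ(456 nm) = 0.125 × (520/456)⁴ × 6.5366 = 0.125 × 1.6910 × 6.5366 = 1.3817.
T(667)/T(456) = exp(τ_B − τ_A) = exp(1.0799) = 2.9443.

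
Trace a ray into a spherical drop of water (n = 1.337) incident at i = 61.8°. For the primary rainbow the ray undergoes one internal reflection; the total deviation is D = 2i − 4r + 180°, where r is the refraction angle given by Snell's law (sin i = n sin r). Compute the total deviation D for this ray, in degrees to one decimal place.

138.7°

sin r = sin 61.8° / 1.337 = 0.8813/1.337 = 0.6592; r = 41.24°.
D = 2·61.8° − 4·41.24° + 180° = 123.60° − 164.94° + 180° = 138.66°.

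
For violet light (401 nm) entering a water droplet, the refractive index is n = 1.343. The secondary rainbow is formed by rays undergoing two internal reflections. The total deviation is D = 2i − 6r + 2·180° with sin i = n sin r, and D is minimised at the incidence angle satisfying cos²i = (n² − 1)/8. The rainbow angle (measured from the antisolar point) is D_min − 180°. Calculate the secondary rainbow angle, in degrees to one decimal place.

53.5°

cos²i = (1.80365 − 1)/8 = 0.10046; i = arccos(0.31695) = 71.522°.
sin r = sin 71.522°/1.343 = 0.70621; r = 44.928°.
D_min = 2·71.522° − 6·44.928° + 360° = 233.478°.
Rainbow angle = D_min − 180° = 53.478°.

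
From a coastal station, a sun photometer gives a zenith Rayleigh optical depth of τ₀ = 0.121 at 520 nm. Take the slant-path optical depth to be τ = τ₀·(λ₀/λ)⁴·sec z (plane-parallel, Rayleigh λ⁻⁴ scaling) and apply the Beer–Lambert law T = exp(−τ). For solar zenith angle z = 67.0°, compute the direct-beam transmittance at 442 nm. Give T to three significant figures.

0.553

sec 67.0° = 2.5593.
τ = 0.121 × (520/442)⁴ × 2.5593 = 0.121 × 1.9157 × 2.5593 = 0.5932.
T = exp(−0.5932) = 0.5525.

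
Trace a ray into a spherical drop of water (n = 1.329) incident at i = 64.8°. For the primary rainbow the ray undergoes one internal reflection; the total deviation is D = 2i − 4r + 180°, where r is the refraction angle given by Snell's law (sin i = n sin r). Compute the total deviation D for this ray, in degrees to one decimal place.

sin r = sin 64.8° / 1.329 = 0.9048/1.329 = 0.6808; r = 42.91°.
D = 2·64.8° − 4·42.91° + 180° = 129.60° − 171.64° + 180° = 137.96°.

138.0°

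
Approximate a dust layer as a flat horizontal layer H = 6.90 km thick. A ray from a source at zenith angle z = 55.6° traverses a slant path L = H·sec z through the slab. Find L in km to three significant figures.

sec z = 1/cos 55.6° = 1.7700.
L = 6.90 × 1.7700 = 12.213 km.

12.2 km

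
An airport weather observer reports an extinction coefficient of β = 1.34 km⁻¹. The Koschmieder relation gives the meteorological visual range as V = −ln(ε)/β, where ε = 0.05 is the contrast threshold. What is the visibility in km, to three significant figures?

2.24 km

V = −ln(0.05) / 1.34 = 2.996 / 1.34 = 2.2356 km.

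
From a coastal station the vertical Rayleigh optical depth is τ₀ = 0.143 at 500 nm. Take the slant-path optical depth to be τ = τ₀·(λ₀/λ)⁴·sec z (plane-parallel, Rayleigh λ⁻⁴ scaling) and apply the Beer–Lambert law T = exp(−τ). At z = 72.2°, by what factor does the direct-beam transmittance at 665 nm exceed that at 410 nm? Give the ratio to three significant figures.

2.42

Airmass: sec 72.2° = 3.2712.
τ(665 nm) = 0.143 × (500/665)⁴ × 3.2712 = 0.143 × 0.3196 × 3.2712 = 0.1495.
τ(410 nm) = 0.143 × (500/410)⁴ × 3.2712 = 0.143 × 2.2118 × 3.2712 = 1.0346.
T(665)/T(410) = exp(τ_B − τ_A) = exp(0.8851) = 2.4233.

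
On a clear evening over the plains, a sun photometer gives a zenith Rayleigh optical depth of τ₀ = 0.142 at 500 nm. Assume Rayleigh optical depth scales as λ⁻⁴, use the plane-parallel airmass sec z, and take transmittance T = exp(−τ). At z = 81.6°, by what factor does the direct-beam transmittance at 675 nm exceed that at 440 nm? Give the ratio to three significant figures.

Airmass: sec 81.6° = 6.8454.
τ(675 nm) = 0.142 × (500/675)⁴ × 6.8454 = 0.142 × 0.3011 × 6.8454 = 0.2927.
τ(440 nm) = 0.142 × (500/440)⁴ × 6.8454 = 0.142 × 1.6675 × 6.8454 = 1.6209.
T(675)/T(440) = exp(τ_B − τ_A) = exp(1.3283) = 3.7744.

3.77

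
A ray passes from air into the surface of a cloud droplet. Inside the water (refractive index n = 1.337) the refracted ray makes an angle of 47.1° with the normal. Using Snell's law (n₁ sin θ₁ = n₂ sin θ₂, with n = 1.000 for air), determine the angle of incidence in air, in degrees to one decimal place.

Snell: sin θ_i = n · sin θ_r = 1.337 × sin 47.1° = 1.337 × 0.7325 = 0.9794.
θ_i = arcsin(0.9794) = 78.35°.

78.4°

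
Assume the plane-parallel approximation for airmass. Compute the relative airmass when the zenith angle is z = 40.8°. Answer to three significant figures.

1.32

X = sec z = 1/cos 40.8° = 1/0.7570 = 1.3210.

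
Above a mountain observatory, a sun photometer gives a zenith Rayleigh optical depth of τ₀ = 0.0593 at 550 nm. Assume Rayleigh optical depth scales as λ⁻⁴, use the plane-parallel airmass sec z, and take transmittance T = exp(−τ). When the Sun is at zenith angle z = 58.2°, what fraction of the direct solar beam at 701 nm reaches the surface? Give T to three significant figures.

0.958

sec 58.2° = 1.8977.
τ = 0.0593 × (550/701)⁴ × 1.8977 = 0.0593 × 0.3789 × 1.8977 = 0.0426.
T = exp(−0.0426) = 0.9583.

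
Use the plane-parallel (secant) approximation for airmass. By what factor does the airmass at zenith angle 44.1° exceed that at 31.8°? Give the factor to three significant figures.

1.18

X(44.1°)/X(31.8°) = sec 44.1° / sec 31.8° = cos 31.8° / cos 44.1° = 0.8499/0.7181 = 1.1835.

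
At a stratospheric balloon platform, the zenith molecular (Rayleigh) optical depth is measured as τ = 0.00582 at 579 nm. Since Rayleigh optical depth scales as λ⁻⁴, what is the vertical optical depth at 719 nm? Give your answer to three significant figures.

τ(719 nm) = τ(579 nm) × (579/719)⁴ = 0.00582 × (0.8053)⁴ = 0.00582 × 0.4205 = 0.0024.

0.00245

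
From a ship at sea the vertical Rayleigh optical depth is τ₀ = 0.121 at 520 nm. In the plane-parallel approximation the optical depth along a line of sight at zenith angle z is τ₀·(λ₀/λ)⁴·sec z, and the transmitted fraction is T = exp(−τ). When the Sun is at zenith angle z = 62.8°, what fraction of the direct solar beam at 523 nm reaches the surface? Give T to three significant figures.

sec 62.8° = 2.1877.
τ = 0.121 × (520/523)⁴ × 2.1877 = 0.121 × 0.9773 × 2.1877 = 0.2587.
T = exp(−0.2587) = 0.7721.

0.772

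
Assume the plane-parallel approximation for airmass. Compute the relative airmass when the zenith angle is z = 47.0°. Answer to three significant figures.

X = sec z = 1/cos 47.0° = 1/0.6820 = 1.4663.

1.47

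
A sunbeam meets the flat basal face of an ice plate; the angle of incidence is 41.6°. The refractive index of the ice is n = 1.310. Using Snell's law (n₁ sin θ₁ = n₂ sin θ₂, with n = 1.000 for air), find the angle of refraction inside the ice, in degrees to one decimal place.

30.5°

Snell: sin θ_r = sin θ_i / n = sin 41.6° / 1.310 = 0.6639 / 1.310 = 0.5068.
θ_r = arcsin(0.5068) = 30.45°.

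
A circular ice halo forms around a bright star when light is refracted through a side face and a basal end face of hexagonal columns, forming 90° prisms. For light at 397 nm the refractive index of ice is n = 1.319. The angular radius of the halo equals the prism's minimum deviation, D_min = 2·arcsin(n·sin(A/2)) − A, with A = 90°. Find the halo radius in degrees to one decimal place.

47.7°

n·sin(A/2) = 1.319 × sin 45° = 1.319 × 0.7071 = 0.9327.
D_min = 2·arcsin(0.9327) − 90° = 2 × 68.856° − 90° = 47.711°.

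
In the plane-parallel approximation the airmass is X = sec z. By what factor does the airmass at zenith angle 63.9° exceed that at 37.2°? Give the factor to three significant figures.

X(63.9°)/X(37.2°) = sec 63.9° / sec 37.2° = cos 37.2° / cos 63.9° = 0.7965/0.4399 = 1.8105.

1.81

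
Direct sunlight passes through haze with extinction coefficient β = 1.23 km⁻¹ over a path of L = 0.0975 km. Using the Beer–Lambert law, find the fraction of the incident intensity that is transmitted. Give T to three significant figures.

τ = β·L = 1.23 × 0.0975 = 0.1199.
T = exp(−0.1199) = 0.8870.

0.887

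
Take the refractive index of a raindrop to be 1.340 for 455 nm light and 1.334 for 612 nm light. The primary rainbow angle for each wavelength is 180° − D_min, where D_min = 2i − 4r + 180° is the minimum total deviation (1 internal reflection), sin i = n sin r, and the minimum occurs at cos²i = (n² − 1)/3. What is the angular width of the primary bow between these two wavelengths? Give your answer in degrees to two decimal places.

0.86°

At 455 nm (n = 1.340): cos²i = 0.26520 → i = 59.004°, r = 39.770°, D_min = 138.929°, rainbow angle = 41.071°.
At 612 nm (n = 1.334): cos²i = 0.25985 → i = 59.352°, r = 40.159°, D_min = 138.067°, rainbow angle = 41.933°.
Angular width = |41.071° − 41.933°| = 0.862°.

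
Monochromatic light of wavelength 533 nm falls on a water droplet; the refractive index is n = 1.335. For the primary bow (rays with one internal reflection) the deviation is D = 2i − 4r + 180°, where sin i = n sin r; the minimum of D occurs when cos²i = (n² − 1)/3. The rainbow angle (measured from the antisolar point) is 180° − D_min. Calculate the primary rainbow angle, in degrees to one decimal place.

cos²i = (1.78222 − 1)/3 = 0.26074; i = arccos(0.51063) = 59.294°.
sin r = sin 59.294°/1.335 = 0.64405; r = 40.094°.
D_min = 2·59.294° − 4·40.094° + 180° = 138.212°.
Rainbow angle = 180° − D_min = 41.788°.

41.8°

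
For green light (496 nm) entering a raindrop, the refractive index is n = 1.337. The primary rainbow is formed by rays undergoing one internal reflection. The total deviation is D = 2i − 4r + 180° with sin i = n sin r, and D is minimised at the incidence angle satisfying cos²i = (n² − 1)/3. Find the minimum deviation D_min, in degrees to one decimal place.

cos²i = (1.78757 − 1)/3 = 0.26252; i = arccos(0.51237) = 59.178°.
sin r = sin 59.178°/1.337 = 0.64231; r = 39.964°.
D_min = 2·59.178° − 4·39.964° + 180° = 138.500°.

138.5°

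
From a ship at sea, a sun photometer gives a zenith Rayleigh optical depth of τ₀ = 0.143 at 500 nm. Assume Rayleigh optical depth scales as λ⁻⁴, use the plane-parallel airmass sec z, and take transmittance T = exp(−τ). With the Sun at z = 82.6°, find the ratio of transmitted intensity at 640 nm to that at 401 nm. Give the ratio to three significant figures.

9.68

Airmass: sec 82.6° = 7.7642.
τ(640 nm) = 0.143 × (500/640)⁴ × 7.7642 = 0.143 × 0.3725 × 7.7642 = 0.4136.
τ(401 nm) = 0.143 × (500/401)⁴ × 7.7642 = 0.143 × 2.4171 × 7.7642 = 2.6837.
T(640)/T(401) = exp(τ_B − τ_A) = exp(2.2701) = 9.6804.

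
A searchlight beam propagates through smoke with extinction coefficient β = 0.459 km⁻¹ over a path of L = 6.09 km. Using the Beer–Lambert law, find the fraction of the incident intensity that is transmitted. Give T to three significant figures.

0.0611

τ = β·L = 0.459 × 6.09 = 2.7953.
T = exp(−2.7953) = 0.0611.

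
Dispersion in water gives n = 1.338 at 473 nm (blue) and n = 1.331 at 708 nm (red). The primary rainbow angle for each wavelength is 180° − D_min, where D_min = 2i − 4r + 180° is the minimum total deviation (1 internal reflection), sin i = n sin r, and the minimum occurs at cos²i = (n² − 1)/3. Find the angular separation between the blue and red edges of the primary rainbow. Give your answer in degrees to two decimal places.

1.01°

At 473 nm (n = 1.338): cos²i = 0.26341 → i = 59.120°, r = 39.899°, D_min = 138.643°, rainbow angle = 41.357°.
At 708 nm (n = 1.331): cos²i = 0.25719 → i = 59.527°, r = 40.356°, D_min = 137.630°, rainbow angle = 42.370°.
Angular width = |41.357° − 42.370°| = 1.013°.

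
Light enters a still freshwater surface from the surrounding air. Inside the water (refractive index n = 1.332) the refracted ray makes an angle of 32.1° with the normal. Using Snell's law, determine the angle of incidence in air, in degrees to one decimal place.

45.1°

Snell: sin θ_i = n · sin θ_r = 1.332 × sin 32.1° = 1.332 × 0.5314 = 0.7078.
θ_i = arcsin(0.7078) = 45.06°.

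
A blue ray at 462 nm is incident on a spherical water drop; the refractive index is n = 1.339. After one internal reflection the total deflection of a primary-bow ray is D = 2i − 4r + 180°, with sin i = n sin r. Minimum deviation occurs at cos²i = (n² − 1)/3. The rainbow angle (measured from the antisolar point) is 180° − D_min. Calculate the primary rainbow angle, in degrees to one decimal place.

cos²i = (1.79292 − 1)/3 = 0.26431; i = arccos(0.51411) = 59.062°.
sin r = sin 59.062°/1.339 = 0.64057; r = 39.834°.
D_min = 2·59.062° − 4·39.834° + 180° = 138.786°.
Rainbow angle = 180° − D_min = 41.214°.

41.2°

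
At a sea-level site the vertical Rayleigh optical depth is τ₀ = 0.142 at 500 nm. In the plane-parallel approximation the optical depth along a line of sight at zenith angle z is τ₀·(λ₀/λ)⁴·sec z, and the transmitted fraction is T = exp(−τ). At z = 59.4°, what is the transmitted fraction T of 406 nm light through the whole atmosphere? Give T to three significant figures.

sec 59.4° = 1.9645.
τ = 0.142 × (500/406)⁴ × 1.9645 = 0.142 × 2.3003 × 1.9645 = 0.6417.
T = exp(−0.6417) = 0.5264.

0.526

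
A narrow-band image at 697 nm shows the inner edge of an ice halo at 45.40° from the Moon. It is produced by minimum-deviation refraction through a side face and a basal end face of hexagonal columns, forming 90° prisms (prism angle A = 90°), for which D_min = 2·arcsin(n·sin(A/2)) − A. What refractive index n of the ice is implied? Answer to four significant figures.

1.308

Rearranging: n = sin((D_min + A)/2) / sin(A/2).
(D_min + A)/2 = (45.40° + 90°)/2 = 67.700°.
n = sin 67.700° / sin 45° = 0.9252 / 0.7071 = 1.3084.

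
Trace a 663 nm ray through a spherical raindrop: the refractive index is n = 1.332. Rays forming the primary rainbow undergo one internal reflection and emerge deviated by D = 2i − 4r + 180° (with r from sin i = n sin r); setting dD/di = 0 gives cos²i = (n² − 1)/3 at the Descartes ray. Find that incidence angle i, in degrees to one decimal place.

cos²i = (1.332² − 1)/3 = (1.77422 − 1)/3 = 0.25807.
cos i = 0.50801, so i = 59.469°.

59.5°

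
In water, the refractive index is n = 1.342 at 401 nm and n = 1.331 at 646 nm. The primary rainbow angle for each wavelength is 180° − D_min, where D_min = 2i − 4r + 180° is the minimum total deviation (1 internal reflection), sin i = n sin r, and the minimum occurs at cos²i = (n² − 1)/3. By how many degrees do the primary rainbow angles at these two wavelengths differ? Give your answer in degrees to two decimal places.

At 401 nm (n = 1.342): cos²i = 0.26699 → i = 58.888°, r = 39.641°, D_min = 139.213°, rainbow angle = 40.787°.
At 646 nm (n = 1.331): cos²i = 0.25719 → i = 59.527°, r = 40.356°, D_min = 137.630°, rainbow angle = 42.370°.
Angular width = |40.787° − 42.370°| = 1.583°.

1.58°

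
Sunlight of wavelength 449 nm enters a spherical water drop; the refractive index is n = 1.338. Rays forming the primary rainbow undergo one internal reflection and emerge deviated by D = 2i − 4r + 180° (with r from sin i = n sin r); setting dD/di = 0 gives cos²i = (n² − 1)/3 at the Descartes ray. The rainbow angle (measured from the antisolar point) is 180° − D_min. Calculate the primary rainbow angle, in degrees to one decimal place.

cos²i = (1.79024 − 1)/3 = 0.26341; i = arccos(0.51324) = 59.120°.
sin r = sin 59.120°/1.338 = 0.64144; r = 39.899°.
D_min = 2·59.120° − 4·39.899° + 180° = 138.643°.
Rainbow angle = 180° − D_min = 41.357°.

41.4°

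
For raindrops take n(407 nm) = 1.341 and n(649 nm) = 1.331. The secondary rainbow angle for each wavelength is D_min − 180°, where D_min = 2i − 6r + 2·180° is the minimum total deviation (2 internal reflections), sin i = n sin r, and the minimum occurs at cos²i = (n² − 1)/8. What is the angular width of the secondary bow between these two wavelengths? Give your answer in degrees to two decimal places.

At 407 nm (n = 1.341): cos²i = 0.09979 → i = 71.586°, r = 45.034°, D_min = 232.966°, rainbow angle = 52.966°.
At 649 nm (n = 1.331): cos²i = 0.09645 → i = 71.907°, r = 45.575°, D_min = 230.365°, rainbow angle = 50.365°.
Angular width = |52.966° − 50.365°| = 2.601°.

2.60°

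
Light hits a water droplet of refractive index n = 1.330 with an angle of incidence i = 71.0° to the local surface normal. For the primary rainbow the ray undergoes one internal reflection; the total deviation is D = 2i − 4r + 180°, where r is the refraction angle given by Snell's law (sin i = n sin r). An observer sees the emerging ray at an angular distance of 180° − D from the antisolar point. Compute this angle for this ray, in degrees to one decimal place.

sin r = sin 71.0° / 1.330 = 0.9455/1.330 = 0.7109; r = 45.31°.
D = 2·71.0° − 4·45.31° + 180° = 142.00° − 181.24° + 180° = 140.76°.
Angle from antisolar point = 180° − D = 39.24°.

39.2°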